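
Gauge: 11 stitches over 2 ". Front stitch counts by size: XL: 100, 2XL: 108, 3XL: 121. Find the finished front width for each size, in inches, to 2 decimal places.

11/2 = 5.5 sts per in.
XL: 100 / 5.5 = 18.182 → 18.18 in.
2XL: 108 / 5.5 = 19.636 → 19.64 in.
3XL: 121 / 5.5 = 22.000 → 22.00 in.

XL 18.18 inches; 2XL 19.64 inches; 3XL 22.00 inches.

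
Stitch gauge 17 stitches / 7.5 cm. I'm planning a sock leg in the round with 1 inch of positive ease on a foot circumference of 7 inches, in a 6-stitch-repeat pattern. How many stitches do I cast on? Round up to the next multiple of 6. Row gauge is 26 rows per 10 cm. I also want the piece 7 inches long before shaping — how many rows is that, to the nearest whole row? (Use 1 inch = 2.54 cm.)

Cast on 48 stitches; work 46 rows.

Finished = 7 + 1 = 8 inches.
8 inches × 2.54 = 20.32 cm.
17/7.5 = 2.267 sts per cm; 20.32 × 2.267 = 46.06 sts.
Next multiple of 6 → 48.
7 inches = 17.78 cm; × 2.6 = 46.23 → 46 rows.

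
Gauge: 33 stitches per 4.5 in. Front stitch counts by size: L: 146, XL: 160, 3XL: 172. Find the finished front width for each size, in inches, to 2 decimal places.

33/4.5 = 7.333 sts per in.
L: 146 / 7.333 = 19.909 → 19.91 in.
XL: 160 / 7.333 = 21.818 → 21.82 in.
3XL: 172 / 7.333 = 23.455 → 23.45 in.

L 19.91 inches; XL 21.82 inches; 3XL 23.45 inches.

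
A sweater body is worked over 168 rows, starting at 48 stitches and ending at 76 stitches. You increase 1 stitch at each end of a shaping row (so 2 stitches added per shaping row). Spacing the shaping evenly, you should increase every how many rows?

Stitches to add: |76 − 48| = 28.
Shaping rows needed: 28 / 2 = 14.
168 rows / 14 = every 12 rows.

Increase every 12th row.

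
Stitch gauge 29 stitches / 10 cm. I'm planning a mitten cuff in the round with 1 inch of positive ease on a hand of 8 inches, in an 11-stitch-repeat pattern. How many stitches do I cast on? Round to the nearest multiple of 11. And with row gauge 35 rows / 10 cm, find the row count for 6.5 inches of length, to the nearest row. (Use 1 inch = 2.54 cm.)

Finished = 8 + 1 = 9 inches.
9 inches × 2.54 = 22.86 cm.
29/10 = 2.9 sts per cm; 22.86 × 2.9 = 66.29 sts.
Nearest multiple of 11 → 66.
6.5 inches = 16.51 cm; × 3.5 = 57.78 → 58 rows.

Cast on 66 stitches; work 58 rows.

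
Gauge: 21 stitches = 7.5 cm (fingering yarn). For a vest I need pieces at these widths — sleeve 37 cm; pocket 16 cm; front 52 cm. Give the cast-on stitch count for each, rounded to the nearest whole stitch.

sleeve 104; pocket 45; front 146.

Rate = 21/7.5 = 2.8 sts per cm.
sleeve: 37 × 2.8 = 103.60 → 104.
pocket: 16 × 2.8 = 44.80 → 45.
front: 52 × 2.8 = 145.60 → 146.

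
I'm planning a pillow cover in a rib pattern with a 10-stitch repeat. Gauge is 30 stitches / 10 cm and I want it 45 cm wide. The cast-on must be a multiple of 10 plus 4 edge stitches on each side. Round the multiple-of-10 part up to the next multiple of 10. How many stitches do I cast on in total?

30 / 10 = 3 sts per cm.
45 × 3 = 135.00 sts.
Less 8 edge sts → 127.00 for the repeat.
Next multiple of 10: 130.
Add back 8 edge sts → 138.

CO 138 sts.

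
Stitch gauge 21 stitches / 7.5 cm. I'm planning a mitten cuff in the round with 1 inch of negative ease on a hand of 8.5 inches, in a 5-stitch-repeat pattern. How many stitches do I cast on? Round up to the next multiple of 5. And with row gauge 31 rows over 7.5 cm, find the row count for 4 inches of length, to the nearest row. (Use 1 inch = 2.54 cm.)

Cast on 55 stitches; work 42 rows.

Finished = 8.5 − 1 = 7.5 inches.
7.5 inches × 2.54 = 19.05 cm.
21/7.5 = 2.8 sts per cm; 19.05 × 2.8 = 53.34 sts.
Next multiple of 5 → 55.
4 inches = 10.16 cm; × 4.133 = 41.99 → 42 rows.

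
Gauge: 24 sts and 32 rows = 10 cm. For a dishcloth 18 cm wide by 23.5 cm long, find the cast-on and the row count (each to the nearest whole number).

Stitch gauge = 24/10 = 2.4 sts/cm; 18 × 2.4 = 43.20 → 43 sts.
Row gauge = 32/10 = 3.2 rows/cm; 23.5 × 3.2 = 75.20 → 75 rows.

Cast on 43 stitches and work 75 rows.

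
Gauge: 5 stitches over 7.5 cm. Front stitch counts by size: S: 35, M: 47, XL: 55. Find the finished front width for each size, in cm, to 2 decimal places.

5/7.5 = 0.667 sts per cm.
S: 35 / 0.667 = 52.500 → 52.50 cm.
M: 47 / 0.667 = 70.500 → 70.50 cm.
XL: 55 / 0.667 = 82.500 → 82.50 cm.

S 52.50 cm; M 70.50 cm; XL 82.50 cm.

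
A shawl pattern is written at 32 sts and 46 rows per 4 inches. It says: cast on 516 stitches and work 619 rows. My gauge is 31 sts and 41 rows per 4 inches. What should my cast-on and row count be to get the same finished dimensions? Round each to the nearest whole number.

Cast on 500 stitches; work 552 rows.

Stitches: 516 × 31/32 = 499.88 → 500.
Rows: 619 × 41/46 = 551.72 → 552.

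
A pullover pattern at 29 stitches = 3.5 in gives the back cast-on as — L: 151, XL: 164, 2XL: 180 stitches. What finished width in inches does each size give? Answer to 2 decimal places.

L 18.22 inches; XL 19.79 inches; 2XL 21.72 inches.

29/3.5 = 8.286 sts per in.
L: 151 / 8.286 = 18.224 → 18.22 in.
XL: 164 / 8.286 = 19.793 → 19.79 in.
2XL: 180 / 8.286 = 21.724 → 21.72 in.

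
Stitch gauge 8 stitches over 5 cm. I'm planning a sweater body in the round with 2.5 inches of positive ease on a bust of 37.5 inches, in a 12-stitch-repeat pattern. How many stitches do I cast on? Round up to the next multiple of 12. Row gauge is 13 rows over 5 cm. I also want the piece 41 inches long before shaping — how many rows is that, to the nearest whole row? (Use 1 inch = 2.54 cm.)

Cast on 168 stitches; work 271 rows.

Finished = 37.5 + 2.5 = 40 inches.
40 inches × 2.54 = 101.60 cm.
8/5 = 1.6 sts per cm; 101.60 × 1.6 = 162.56 sts.
Next multiple of 12 → 168.
41 inches = 104.14 cm; × 2.6 = 270.76 → 271 rows.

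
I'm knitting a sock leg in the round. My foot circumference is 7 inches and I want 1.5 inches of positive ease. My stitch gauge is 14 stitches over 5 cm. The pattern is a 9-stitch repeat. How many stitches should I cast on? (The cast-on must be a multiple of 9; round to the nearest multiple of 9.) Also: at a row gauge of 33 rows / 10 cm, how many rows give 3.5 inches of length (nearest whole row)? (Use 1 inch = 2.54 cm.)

Cast on 63 stitches; work 29 rows.

Finished = 7 + 1.5 = 8.5 inches.
8.5 inches × 2.54 = 21.59 cm.
14/5 = 2.8 sts per cm; 21.59 × 2.8 = 60.45 sts.
Nearest multiple of 9 → 63.
3.5 inches = 8.89 cm; × 3.3 = 29.34 → 29 rows.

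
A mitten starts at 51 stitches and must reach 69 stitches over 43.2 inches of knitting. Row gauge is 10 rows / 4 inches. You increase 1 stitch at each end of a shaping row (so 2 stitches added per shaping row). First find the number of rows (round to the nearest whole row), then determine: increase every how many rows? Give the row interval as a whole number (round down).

Increase every 12th row.

Rows = 43.2 × 2.5 = 108.0 → 108 rows.
Stitches to add: 18 → 9 shaping rows (at 2 st each).
108 / 9 = 12.00 → every 12 rows.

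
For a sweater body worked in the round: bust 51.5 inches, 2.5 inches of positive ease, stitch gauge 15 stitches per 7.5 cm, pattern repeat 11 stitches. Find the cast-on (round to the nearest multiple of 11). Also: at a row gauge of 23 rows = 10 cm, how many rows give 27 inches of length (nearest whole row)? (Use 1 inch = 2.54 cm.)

Finished = 51.5 + 2.5 = 54 inches.
54 inches × 2.54 = 137.16 cm.
15/7.5 = 2 sts per cm; 137.16 × 2 = 274.32 sts.
Nearest multiple of 11 → 275.
27 inches = 68.58 cm; × 2.3 = 157.73 → 158 rows.

Cast on 275 stitches; work 158 rows.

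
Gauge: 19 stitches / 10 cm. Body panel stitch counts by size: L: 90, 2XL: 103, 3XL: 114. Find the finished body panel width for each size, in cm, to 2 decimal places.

19/10 = 1.9 sts per cm.
L: 90 / 1.9 = 47.368 → 47.37 cm.
2XL: 103 / 1.9 = 54.211 → 54.21 cm.
3XL: 114 / 1.9 = 60.000 → 60.00 cm.

L 47.37 cm; 2XL 54.21 cm; 3XL 60.00 cm.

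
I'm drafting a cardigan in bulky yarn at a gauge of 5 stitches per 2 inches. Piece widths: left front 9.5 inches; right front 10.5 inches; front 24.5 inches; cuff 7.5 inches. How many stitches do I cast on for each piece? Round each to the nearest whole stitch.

Rate = 5/2 = 2.5 sts per in.
left front: 9.5 × 2.5 = 23.75 → 24.
right front: 10.5 × 2.5 = 26.25 → 26.
front: 24.5 × 2.5 = 61.25 → 61.
cuff: 7.5 × 2.5 = 18.75 → 19.

left front 24; right front 26; front 61; cuff 19.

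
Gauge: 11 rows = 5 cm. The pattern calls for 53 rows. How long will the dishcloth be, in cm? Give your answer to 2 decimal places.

24.09 cm.

11 rows / 5 cm = 2.2 rows per cm.
53 / 2.2 = 24.091 cm.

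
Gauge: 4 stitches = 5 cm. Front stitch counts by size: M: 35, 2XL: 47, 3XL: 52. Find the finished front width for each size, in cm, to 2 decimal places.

M 43.75 cm; 2XL 58.75 cm; 3XL 65.00 cm.

4/5 = 0.8 sts per cm.
M: 35 / 0.8 = 43.750 → 43.75 cm.
2XL: 47 / 0.8 = 58.750 → 58.75 cm.
3XL: 52 / 0.8 = 65.000 → 65.00 cm.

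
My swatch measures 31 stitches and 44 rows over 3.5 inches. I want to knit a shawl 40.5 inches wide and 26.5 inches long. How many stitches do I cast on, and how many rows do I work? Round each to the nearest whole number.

Cast on 359 stitches and work 333 rows.

Stitch gauge = 31/3.5 = 8.857 sts/in; 40.5 × 8.857 = 358.71 → 359 sts.
Row gauge = 44/3.5 = 12.571 rows/in; 26.5 × 12.571 = 333.14 → 333 rows.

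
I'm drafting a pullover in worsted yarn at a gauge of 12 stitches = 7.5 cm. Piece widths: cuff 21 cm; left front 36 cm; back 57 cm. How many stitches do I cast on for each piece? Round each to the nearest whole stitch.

cuff 34; left front 58; back 91.

Rate = 12/7.5 = 1.6 sts per cm.
cuff: 21 × 1.6 = 33.60 → 34.
left front: 36 × 1.6 = 57.60 → 58.
back: 57 × 1.6 = 91.20 → 91.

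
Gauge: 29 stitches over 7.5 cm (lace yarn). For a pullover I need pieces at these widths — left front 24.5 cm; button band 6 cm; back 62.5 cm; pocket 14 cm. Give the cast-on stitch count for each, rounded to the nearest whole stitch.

Rate = 29/7.5 = 3.867 sts per cm.
left front: 24.5 × 3.867 = 94.73 → 95.
button band: 6 × 3.867 = 23.20 → 23.
back: 62.5 × 3.867 = 241.67 → 242.
pocket: 14 × 3.867 = 54.13 → 54.

left front 95; button band 23; back 242; pocket 54.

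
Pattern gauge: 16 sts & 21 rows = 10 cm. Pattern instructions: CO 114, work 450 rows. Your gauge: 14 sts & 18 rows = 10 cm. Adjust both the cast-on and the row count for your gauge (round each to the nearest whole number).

Stitches: 114 × 14/16 = 99.75 → 100.
Rows: 450 × 18/21 = 385.71 → 386.

Cast on 100 stitches; work 386 rows.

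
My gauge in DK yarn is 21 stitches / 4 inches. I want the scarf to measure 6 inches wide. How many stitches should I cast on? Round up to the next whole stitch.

CO 32 sts.

21 stitches / 4 in = 5.25 stitches per inch.
6 × 5.25 = 31.50 stitches.
Round up → 32.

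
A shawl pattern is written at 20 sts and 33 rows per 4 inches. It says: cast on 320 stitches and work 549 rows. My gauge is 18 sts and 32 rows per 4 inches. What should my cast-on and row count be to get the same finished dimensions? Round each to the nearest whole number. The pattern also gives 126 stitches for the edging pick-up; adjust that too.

Stitches: 320 × 18/20 = 288.00 → 288.
Rows: 549 × 32/33 = 532.36 → 532.
edging pick-up: 126 × 18/20 = 113.40 → 113.

Cast on 288 stitches; work 532 rows; edging pick-up 113 stitches.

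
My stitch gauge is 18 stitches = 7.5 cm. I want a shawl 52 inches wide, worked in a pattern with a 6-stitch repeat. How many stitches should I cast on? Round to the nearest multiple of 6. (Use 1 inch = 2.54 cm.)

52 in = 52 × 2.54 = 132.08 cm.
18 / 7.5 = 2.4 sts/cm.
132.08 × 2.4 = 316.99 sts.
→ 318.

Cast on 318 stitches.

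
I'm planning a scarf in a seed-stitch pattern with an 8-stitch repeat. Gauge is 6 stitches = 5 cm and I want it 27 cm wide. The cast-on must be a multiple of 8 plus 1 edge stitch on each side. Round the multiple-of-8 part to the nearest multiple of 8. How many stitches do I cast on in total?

6 / 5 = 1.2 sts per cm.
27 × 1.2 = 32.40 sts.
Less 2 edge sts → 30.40 for the repeat.
Nearest multiple of 8: 32.
Add back 2 edge sts → 34.

CO 34 sts.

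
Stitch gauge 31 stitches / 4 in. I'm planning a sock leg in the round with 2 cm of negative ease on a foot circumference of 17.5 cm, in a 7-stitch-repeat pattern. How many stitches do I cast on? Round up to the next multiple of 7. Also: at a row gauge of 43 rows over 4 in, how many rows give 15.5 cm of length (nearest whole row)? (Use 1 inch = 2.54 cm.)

Finished = 17.5 − 2 = 15.5 cm.
15.5 cm × 1/2.54 = 6.10 inches.
31/4 = 7.75 sts per in; 6.10 × 7.75 = 47.29 sts.
Next multiple of 7 → 49.
15.5 cm = 6.10 inches; × 10.75 = 65.60 → 66 rows.

Cast on 49 stitches; work 66 rows.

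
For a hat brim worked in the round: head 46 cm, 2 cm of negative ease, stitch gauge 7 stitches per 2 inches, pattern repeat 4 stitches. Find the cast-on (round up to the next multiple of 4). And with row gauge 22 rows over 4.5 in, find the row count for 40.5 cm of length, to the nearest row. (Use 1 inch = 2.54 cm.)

Finished = 46 − 2 = 44 cm.
44 cm × 1/2.54 = 17.32 inches.
7/2 = 3.5 sts per in; 17.32 × 3.5 = 60.63 sts.
Next multiple of 4 → 64.
40.5 cm = 15.94 inches; × 4.889 = 77.95 → 78 rows.

Cast on 64 stitches; work 78 rows.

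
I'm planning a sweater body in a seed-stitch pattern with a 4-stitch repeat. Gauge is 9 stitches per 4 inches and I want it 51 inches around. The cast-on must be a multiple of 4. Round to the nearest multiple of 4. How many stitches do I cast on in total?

9 / 4 = 2.25 sts per inch.
51 × 2.25 = 114.75 sts.
Nearest multiple of 4: 116.

116 stitches.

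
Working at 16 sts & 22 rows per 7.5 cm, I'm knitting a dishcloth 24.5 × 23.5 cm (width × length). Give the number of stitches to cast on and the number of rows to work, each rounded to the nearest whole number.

Stitch gauge = 16/7.5 = 2.133 sts/cm; 24.5 × 2.133 = 52.27 → 52 sts.
Row gauge = 22/7.5 = 2.933 rows/cm; 23.5 × 2.933 = 68.93 → 69 rows.

Cast on 52 stitches and work 69 rows.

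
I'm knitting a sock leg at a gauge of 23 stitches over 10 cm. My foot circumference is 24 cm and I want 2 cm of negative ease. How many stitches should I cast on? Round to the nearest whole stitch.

Finished = 24 − 2 = 22 cm.
23 / 10 = 2.3 sts per cm.
22.00 × 2.3 = 50.60 sts.
→ 51 sts.

CO 51 sts.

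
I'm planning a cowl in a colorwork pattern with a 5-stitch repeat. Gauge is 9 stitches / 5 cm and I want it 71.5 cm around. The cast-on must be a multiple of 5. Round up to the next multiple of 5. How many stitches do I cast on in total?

9 / 5 = 1.8 sts per cm.
71.5 × 1.8 = 128.70 sts.
Next multiple of 5: 130.

130 stitches.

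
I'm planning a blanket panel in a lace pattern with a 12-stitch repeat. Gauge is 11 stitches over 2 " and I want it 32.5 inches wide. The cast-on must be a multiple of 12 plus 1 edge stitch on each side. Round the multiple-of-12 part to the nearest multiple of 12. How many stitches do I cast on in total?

11 / 2 = 5.5 sts per inch.
32.5 × 5.5 = 178.75 sts.
Less 2 edge sts → 176.75 for the repeat.
Nearest multiple of 12: 180.
Add back 2 edge sts → 182.

182 stitches.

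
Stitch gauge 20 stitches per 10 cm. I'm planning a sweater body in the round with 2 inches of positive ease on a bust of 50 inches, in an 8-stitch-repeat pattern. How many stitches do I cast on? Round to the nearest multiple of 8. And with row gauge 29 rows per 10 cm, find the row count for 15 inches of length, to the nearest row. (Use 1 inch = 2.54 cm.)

Cast on 264 stitches; work 110 rows.

Finished = 50 + 2 = 52 inches.
52 inches × 2.54 = 132.08 cm.
20/10 = 2 sts per cm; 132.08 × 2 = 264.16 sts.
Nearest multiple of 8 → 264.
15 inches = 38.10 cm; × 2.9 = 110.49 → 110 rows.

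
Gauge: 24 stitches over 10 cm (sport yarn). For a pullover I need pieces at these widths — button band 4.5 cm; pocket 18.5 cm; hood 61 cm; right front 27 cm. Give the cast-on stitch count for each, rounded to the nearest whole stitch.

Rate = 24/10 = 2.4 sts per cm.
button band: 4.5 × 2.4 = 10.80 → 11.
pocket: 18.5 × 2.4 = 44.40 → 44.
hood: 61 × 2.4 = 146.40 → 146.
right front: 27 × 2.4 = 64.80 → 65.

button band 11; pocket 44; hood 146; right front 65.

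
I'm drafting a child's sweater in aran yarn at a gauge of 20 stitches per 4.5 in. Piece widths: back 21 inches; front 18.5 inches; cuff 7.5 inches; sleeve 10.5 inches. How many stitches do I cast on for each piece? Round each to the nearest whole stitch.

back 93; front 82; cuff 33; sleeve 47.

Rate = 20/4.5 = 4.444 sts per in.
back: 21 × 4.444 = 93.33 → 93.
front: 18.5 × 4.444 = 82.22 → 82.
cuff: 7.5 × 4.444 = 33.33 → 33.
sleeve: 10.5 × 4.444 = 46.67 → 47.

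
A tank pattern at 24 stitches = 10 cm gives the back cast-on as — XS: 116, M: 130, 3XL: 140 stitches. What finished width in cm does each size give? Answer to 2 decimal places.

24/10 = 2.4 sts per cm.
XS: 116 / 2.4 = 48.333 → 48.33 cm.
M: 130 / 2.4 = 54.167 → 54.17 cm.
3XL: 140 / 2.4 = 58.333 → 58.33 cm.

XS 48.33 cm; M 54.17 cm; 3XL 58.33 cm.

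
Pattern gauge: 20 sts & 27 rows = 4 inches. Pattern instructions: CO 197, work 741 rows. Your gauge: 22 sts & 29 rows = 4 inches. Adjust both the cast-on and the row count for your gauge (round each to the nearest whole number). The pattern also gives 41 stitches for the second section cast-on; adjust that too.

Stitches: 197 × 22/20 = 216.70 → 217.
Rows: 741 × 29/27 = 795.89 → 796.
second section cast-on: 41 × 22/20 = 45.10 → 45.

Cast on 217 stitches; work 796 rows; second section cast-on 45 stitches.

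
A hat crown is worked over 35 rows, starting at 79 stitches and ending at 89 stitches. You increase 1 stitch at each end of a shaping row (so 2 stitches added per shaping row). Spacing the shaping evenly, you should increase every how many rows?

Stitches to add: |89 − 79| = 10.
Shaping rows needed: 10 / 2 = 5.
35 rows / 5 = every 7 rows.

Increase every 7th row.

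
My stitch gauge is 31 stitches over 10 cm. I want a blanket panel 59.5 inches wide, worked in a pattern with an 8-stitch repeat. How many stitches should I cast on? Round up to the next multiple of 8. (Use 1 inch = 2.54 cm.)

CO 472 sts.

59.5 in = 59.5 × 2.54 = 151.13 cm.
31 / 10 = 3.1 sts/cm.
151.13 × 3.1 = 468.50 sts.
→ 472.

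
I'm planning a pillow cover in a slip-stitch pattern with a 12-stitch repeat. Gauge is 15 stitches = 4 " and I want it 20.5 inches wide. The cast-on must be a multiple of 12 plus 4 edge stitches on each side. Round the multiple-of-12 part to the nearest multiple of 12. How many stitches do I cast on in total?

CO 80 sts.

15 / 4 = 3.75 sts per inch.
20.5 × 3.75 = 76.88 sts.
Less 8 edge sts → 68.88 for the repeat.
Nearest multiple of 12: 72.
Add back 8 edge sts → 80.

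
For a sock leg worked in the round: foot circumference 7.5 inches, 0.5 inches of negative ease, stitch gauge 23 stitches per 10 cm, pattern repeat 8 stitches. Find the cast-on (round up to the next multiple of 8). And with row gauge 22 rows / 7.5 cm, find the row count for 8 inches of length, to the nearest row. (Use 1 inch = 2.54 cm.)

Cast on 48 stitches; work 60 rows.

Finished = 7.5 − 0.5 = 7 inches.
7 inches × 2.54 = 17.78 cm.
23/10 = 2.3 sts per cm; 17.78 × 2.3 = 40.89 sts.
Next multiple of 8 → 48.
8 inches = 20.32 cm; × 2.933 = 59.61 → 60 rows.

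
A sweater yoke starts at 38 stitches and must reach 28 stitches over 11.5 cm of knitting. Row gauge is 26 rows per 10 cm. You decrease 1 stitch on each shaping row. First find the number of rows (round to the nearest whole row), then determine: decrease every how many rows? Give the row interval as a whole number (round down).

Decrease every 3rd row.

Rows = 11.5 × 2.6 = 29.9 → 30 rows.
Stitches to remove: 10 → 10 shaping rows (at 1 st each).
30 / 10 = 3.00 → every 3 rows.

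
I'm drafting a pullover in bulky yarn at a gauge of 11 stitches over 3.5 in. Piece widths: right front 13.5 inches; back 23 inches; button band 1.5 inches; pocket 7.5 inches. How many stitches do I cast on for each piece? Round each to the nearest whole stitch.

Rate = 11/3.5 = 3.143 sts per in.
right front: 13.5 × 3.143 = 42.43 → 42.
back: 23 × 3.143 = 72.29 → 72.
button band: 1.5 × 3.143 = 4.71 → 5.
pocket: 7.5 × 3.143 = 23.57 → 24.

right front 42; back 72; button band 5; pocket 24.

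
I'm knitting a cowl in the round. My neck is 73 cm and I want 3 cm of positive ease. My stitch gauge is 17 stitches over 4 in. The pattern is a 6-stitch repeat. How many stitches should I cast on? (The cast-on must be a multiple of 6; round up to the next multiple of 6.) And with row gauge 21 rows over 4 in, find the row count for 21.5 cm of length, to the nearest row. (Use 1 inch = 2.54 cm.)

Cast on 132 stitches; work 44 rows.

Finished = 73 + 3 = 76 cm.
76 cm × 1/2.54 = 29.92 inches.
17/4 = 4.25 sts per in; 29.92 × 4.25 = 127.17 sts.
Next multiple of 6 → 132.
21.5 cm = 8.46 inches; × 5.25 = 44.44 → 44 rows.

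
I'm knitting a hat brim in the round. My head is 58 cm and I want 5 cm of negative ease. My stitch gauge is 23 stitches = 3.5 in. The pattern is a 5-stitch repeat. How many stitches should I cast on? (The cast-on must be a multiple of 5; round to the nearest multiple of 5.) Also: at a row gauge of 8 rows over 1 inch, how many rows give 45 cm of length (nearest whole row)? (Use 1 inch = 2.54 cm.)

Finished = 58 − 5 = 53 cm.
53 cm × 1/2.54 = 20.87 inches.
23/3.5 = 6.571 sts per in; 20.87 × 6.571 = 137.12 sts.
Nearest multiple of 5 → 135.
45 cm = 17.72 inches; × 8 = 141.73 → 142 rows.

Cast on 135 stitches; work 142 rows.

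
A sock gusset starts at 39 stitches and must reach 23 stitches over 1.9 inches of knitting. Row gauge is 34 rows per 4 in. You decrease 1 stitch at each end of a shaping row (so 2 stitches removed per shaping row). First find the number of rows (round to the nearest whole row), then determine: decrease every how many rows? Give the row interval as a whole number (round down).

Rows = 1.9 × 8.5 = 16.1 → 16 rows.
Stitches to remove: 16 → 8 shaping rows (at 2 st each).
16 / 8 = 2.00 → every 2 rows.

Decrease every 2nd row.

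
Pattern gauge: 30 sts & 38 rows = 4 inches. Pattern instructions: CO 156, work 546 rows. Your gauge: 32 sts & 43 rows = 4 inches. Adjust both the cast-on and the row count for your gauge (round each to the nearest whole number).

Cast on 166 stitches; work 618 rows.

Stitches: 156 × 32/30 = 166.40 → 166.
Rows: 546 × 43/38 = 617.84 → 618.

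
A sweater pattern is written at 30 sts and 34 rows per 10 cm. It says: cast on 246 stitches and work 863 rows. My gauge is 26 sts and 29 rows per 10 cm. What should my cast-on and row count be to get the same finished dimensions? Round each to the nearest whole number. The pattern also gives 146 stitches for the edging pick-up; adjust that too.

Stitches: 246 × 26/30 = 213.20 → 213.
Rows: 863 × 29/34 = 736.09 → 736.
edging pick-up: 146 × 26/30 = 126.53 → 127.

Cast on 213 stitches; work 736 rows; edging pick-up 127 stitches.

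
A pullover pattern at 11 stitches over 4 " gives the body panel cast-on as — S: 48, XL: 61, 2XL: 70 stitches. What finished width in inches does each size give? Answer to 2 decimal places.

11/4 = 2.75 sts per in.
S: 48 / 2.75 = 17.455 → 17.45 in.
XL: 61 / 2.75 = 22.182 → 22.18 in.
2XL: 70 / 2.75 = 25.455 → 25.45 in.

S 17.45 inches; XL 22.18 inches; 2XL 25.45 inches.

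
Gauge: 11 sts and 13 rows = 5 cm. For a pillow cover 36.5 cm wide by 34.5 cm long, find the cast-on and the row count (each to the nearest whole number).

Stitch gauge = 11/5 = 2.2 sts/cm; 36.5 × 2.2 = 80.30 → 80 sts.
Row gauge = 13/5 = 2.6 rows/cm; 34.5 × 2.6 = 89.70 → 90 rows.

Cast on 80 stitches and work 90 rows.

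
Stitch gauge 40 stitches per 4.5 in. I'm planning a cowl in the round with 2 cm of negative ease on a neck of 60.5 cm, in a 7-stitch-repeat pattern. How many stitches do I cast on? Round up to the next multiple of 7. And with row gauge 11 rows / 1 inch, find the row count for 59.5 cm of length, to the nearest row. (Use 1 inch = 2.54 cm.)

Cast on 210 stitches; work 258 rows.

Finished = 60.5 − 2 = 58.5 cm.
58.5 cm × 1/2.54 = 23.03 inches.
40/4.5 = 8.889 sts per in; 23.03 × 8.889 = 204.72 sts.
Next multiple of 7 → 210.
59.5 cm = 23.43 inches; × 11 = 257.68 → 258 rows.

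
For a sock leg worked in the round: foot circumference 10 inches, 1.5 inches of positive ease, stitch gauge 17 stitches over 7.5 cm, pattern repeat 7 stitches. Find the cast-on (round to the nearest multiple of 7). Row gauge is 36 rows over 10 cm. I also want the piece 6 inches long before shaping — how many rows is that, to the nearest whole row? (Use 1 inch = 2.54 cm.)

Finished = 10 + 1.5 = 11.5 inches.
11.5 inches × 2.54 = 29.21 cm.
17/7.5 = 2.267 sts per cm; 29.21 × 2.267 = 66.21 sts.
Nearest multiple of 7 → 63.
6 inches = 15.24 cm; × 3.6 = 54.86 → 55 rows.

Cast on 63 stitches; work 55 rows.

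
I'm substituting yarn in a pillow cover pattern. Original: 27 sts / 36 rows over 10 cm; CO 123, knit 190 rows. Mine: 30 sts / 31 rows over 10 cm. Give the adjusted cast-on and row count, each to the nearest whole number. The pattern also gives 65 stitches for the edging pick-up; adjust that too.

Cast on 137 stitches; work 164 rows; edging pick-up 72 stitches.

Stitches: 123 × 30/27 = 136.67 → 137.
Rows: 190 × 31/36 = 163.61 → 164.
edging pick-up: 65 × 30/27 = 72.22 → 72.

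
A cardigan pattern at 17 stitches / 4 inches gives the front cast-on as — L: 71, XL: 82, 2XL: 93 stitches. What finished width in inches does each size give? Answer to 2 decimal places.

17/4 = 4.25 sts per in.
L: 71 / 4.25 = 16.706 → 16.71 in.
XL: 82 / 4.25 = 19.294 → 19.29 in.
2XL: 93 / 4.25 = 21.882 → 21.88 in.

L 16.71 inches; XL 19.29 inches; 2XL 21.88 inches.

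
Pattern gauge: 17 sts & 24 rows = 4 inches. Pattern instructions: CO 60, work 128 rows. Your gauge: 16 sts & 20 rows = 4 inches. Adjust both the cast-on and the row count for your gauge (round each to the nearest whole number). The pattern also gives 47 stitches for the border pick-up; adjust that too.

Stitches: 60 × 16/17 = 56.47 → 56.
Rows: 128 × 20/24 = 106.67 → 107.
border pick-up: 47 × 16/17 = 44.24 → 44.

Cast on 56 stitches; work 107 rows; border pick-up 44 stitches.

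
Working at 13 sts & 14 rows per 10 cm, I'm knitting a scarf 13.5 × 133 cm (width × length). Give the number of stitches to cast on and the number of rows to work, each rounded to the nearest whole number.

Stitch gauge = 13/10 = 1.3 sts/cm; 13.5 × 1.3 = 17.55 → 18 sts.
Row gauge = 14/10 = 1.4 rows/cm; 133 × 1.4 = 186.20 → 186 rows.

Cast on 18 stitches and work 186 rows.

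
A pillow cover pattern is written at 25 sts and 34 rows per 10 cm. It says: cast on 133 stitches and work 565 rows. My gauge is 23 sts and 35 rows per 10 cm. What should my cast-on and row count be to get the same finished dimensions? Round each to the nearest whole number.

Cast on 122 stitches; work 582 rows.

Stitches: 133 × 23/25 = 122.36 → 122.
Rows: 565 × 35/34 = 581.62 → 582.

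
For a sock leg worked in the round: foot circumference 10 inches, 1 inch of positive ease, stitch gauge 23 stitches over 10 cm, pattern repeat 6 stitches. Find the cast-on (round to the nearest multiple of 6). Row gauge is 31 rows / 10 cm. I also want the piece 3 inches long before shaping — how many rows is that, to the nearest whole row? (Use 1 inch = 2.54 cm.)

Cast on 66 stitches; work 24 rows.

Finished = 10 + 1 = 11 inches.
11 inches × 2.54 = 27.94 cm.
23/10 = 2.3 sts per cm; 27.94 × 2.3 = 64.26 sts.
Nearest multiple of 6 → 66.
3 inches = 7.62 cm; × 3.1 = 23.62 → 24 rows.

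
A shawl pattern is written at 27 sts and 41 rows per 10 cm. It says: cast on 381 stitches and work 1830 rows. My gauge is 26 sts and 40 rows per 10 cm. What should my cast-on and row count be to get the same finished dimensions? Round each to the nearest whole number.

Stitches: 381 × 26/27 = 366.89 → 367.
Rows: 1830 × 40/41 = 1785.37 → 1785.

Cast on 367 stitches; work 1785 rows.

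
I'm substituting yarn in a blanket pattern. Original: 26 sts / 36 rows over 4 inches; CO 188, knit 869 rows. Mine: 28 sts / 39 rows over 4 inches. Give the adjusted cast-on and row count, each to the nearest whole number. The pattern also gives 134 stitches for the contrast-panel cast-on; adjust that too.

Stitches: 188 × 28/26 = 202.46 → 202.
Rows: 869 × 39/36 = 941.42 → 941.
contrast-panel cast-on: 134 × 28/26 = 144.31 → 144.

Cast on 202 stitches; work 941 rows; contrast-panel cast-on 144 stitches.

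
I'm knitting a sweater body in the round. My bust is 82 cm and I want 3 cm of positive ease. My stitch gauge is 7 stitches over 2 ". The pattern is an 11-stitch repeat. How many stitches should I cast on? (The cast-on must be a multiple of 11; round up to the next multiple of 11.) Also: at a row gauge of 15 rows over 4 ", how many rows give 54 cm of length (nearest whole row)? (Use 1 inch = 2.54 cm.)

Finished = 82 + 3 = 85 cm.
85 cm × 1/2.54 = 33.46 inches.
7/2 = 3.5 sts per in; 33.46 × 3.5 = 117.13 sts.
Next multiple of 11 → 121.
54 cm = 21.26 inches; × 3.75 = 79.72 → 80 rows.

Cast on 121 stitches; work 80 rows.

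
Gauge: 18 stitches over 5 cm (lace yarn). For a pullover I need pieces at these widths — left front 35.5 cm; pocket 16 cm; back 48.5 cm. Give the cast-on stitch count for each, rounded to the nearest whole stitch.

Rate = 18/5 = 3.6 sts per cm.
left front: 35.5 × 3.6 = 127.80 → 128.
pocket: 16 × 3.6 = 57.60 → 58.
back: 48.5 × 3.6 = 174.60 → 175.

left front 128; pocket 58; back 175.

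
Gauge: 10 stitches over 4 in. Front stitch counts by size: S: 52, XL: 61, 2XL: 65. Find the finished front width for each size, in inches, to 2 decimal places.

S 20.80 inches; XL 24.40 inches; 2XL 26.00 inches.

10/4 = 2.5 sts per in.
S: 52 / 2.5 = 20.800 → 20.80 in.
XL: 61 / 2.5 = 24.400 → 24.40 in.
2XL: 65 / 2.5 = 26.000 → 26.00 in.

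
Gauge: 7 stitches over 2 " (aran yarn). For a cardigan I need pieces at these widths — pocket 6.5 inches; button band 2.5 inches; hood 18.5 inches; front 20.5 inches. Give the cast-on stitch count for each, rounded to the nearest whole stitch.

Rate = 7/2 = 3.5 sts per in.
pocket: 6.5 × 3.5 = 22.75 → 23.
button band: 2.5 × 3.5 = 8.75 → 9.
hood: 18.5 × 3.5 = 64.75 → 65.
front: 20.5 × 3.5 = 71.75 → 72.

pocket 23; button band 9; hood 65; front 72.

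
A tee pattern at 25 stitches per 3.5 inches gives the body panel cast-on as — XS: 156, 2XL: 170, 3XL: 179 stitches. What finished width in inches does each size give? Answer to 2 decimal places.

XS 21.84 inches; 2XL 23.80 inches; 3XL 25.06 inches.

25/3.5 = 7.143 sts per in.
XS: 156 / 7.143 = 21.840 → 21.84 in.
2XL: 170 / 7.143 = 23.800 → 23.80 in.
3XL: 179 / 7.143 = 25.060 → 25.06 in.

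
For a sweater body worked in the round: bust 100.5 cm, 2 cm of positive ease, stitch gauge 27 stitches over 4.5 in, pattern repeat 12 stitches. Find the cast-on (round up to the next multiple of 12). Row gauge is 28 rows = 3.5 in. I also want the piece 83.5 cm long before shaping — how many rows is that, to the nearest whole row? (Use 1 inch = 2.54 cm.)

Finished = 100.5 + 2 = 102.5 cm.
102.5 cm × 1/2.54 = 40.35 inches.
27/4.5 = 6 sts per in; 40.35 × 6 = 242.13 sts.
Next multiple of 12 → 252.
83.5 cm = 32.87 inches; × 8 = 262.99 → 263 rows.

Cast on 252 stitches; work 263 rows.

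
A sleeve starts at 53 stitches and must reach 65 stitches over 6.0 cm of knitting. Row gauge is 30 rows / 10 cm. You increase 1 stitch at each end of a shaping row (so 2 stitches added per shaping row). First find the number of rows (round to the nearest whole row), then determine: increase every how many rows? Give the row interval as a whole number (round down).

Rows = 6.0 × 3 = 18.0 → 18 rows.
Stitches to add: 12 → 6 shaping rows (at 2 st each).
18 / 6 = 3.00 → every 3 rows.

Increase every 3rd row.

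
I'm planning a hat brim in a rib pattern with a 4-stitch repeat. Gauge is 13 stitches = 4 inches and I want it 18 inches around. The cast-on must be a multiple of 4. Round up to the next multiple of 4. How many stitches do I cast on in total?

CO 60 sts.

13 / 4 = 3.25 sts per inch.
18 × 3.25 = 58.50 sts.
Next multiple of 4: 60.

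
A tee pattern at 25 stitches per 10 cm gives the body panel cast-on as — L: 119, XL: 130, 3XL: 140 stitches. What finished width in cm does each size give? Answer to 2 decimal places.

L 47.60 cm; XL 52.00 cm; 3XL 56.00 cm.

25/10 = 2.5 sts per cm.
L: 119 / 2.5 = 47.600 → 47.60 cm.
XL: 130 / 2.5 = 52.000 → 52.00 cm.
3XL: 140 / 2.5 = 56.000 → 56.00 cm.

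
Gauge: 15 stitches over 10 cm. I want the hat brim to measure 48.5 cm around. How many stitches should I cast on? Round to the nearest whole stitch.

15 stitches / 10 cm = 1.5 stitches per cm.
48.5 × 1.5 = 72.75 stitches.
Round to nearest → 73.

Cast on 73 stitches.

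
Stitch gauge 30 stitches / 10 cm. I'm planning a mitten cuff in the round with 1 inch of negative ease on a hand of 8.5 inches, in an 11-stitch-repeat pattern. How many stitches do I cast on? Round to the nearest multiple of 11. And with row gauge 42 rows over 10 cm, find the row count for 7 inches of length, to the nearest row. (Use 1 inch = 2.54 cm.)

Cast on 55 stitches; work 75 rows.

Finished = 8.5 − 1 = 7.5 inches.
7.5 inches × 2.54 = 19.05 cm.
30/10 = 3 sts per cm; 19.05 × 3 = 57.15 sts.
Nearest multiple of 11 → 55.
7 inches = 17.78 cm; × 4.2 = 74.68 → 75 rows.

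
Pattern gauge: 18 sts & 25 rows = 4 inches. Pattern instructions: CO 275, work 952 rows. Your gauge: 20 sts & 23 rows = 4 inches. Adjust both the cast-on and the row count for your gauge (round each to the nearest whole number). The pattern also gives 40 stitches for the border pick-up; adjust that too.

Cast on 306 stitches; work 876 rows; border pick-up 44 stitches.

Stitches: 275 × 20/18 = 305.56 → 306.
Rows: 952 × 23/25 = 875.84 → 876.
border pick-up: 40 × 20/18 = 44.44 → 44.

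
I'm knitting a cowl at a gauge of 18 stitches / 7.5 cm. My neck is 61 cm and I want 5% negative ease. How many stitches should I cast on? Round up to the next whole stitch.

Finished = 61 × 0.95 = 57.95 cm.
18 / 7.5 = 2.4 sts per cm.
57.95 × 2.4 = 139.08 sts.
→ 140 sts.

140 stitches.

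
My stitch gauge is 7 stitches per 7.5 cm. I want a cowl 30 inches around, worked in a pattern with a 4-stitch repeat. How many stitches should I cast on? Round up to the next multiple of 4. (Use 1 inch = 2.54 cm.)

72 stitches.

30 in = 30 × 2.54 = 76.20 cm.
7 / 7.5 = 0.933 sts/cm.
76.20 × 0.933 = 71.12 sts.
→ 72.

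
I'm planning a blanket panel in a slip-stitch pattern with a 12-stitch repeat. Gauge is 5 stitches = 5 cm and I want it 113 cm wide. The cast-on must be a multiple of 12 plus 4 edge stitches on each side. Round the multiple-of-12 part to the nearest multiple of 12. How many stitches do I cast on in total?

5 / 5 = 1 sts per cm.
113 × 1 = 113.00 sts.
Less 8 edge sts → 105.00 for the repeat.
Nearest multiple of 12: 108.
Add back 8 edge sts → 116.

Cast on 116 stitches.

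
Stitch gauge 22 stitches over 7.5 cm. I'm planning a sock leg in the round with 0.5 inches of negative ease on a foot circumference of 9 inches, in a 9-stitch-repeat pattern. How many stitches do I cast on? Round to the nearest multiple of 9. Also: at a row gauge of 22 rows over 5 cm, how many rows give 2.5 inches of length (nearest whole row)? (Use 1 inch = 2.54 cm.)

Cast on 63 stitches; work 28 rows.

Finished = 9 − 0.5 = 8.5 inches.
8.5 inches × 2.54 = 21.59 cm.
22/7.5 = 2.933 sts per cm; 21.59 × 2.933 = 63.33 sts.
Nearest multiple of 9 → 63.
2.5 inches = 6.35 cm; × 4.4 = 27.94 → 28 rows.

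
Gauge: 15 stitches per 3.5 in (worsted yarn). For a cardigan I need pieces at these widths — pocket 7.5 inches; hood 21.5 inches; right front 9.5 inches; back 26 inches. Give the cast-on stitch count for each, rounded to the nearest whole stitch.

pocket 32; hood 92; right front 41; back 111.

Rate = 15/3.5 = 4.286 sts per in.
pocket: 7.5 × 4.286 = 32.14 → 32.
hood: 21.5 × 4.286 = 92.14 → 92.
right front: 9.5 × 4.286 = 40.71 → 41.
back: 26 × 4.286 = 111.43 → 111.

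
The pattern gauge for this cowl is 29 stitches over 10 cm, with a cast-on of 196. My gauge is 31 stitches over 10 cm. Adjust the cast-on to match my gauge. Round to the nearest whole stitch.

CO 210 sts.

Scale factor = 31 / 29 = 1.069.
196 × 31 / 29 = 209.52 sts.
→ 210 sts.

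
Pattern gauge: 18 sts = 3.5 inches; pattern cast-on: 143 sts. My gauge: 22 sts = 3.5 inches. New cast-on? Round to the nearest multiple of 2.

Scale factor = 22 / 18 = 1.222.
143 × 22 / 18 = 174.78 sts.
→ 174 sts.

CO 174 sts.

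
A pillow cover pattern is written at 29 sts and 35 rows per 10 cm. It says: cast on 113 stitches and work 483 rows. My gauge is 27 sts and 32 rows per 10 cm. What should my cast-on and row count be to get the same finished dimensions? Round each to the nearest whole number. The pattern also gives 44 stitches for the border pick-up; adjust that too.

Cast on 105 stitches; work 442 rows; border pick-up 41 stitches.

Stitches: 113 × 27/29 = 105.21 → 105.
Rows: 483 × 32/35 = 441.60 → 442.
border pick-up: 44 × 27/29 = 40.97 → 41.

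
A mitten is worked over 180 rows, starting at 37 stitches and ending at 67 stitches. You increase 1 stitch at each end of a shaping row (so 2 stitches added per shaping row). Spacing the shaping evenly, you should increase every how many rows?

Increase every 12th row.

Stitches to add: |67 − 37| = 30.
Shaping rows needed: 30 / 2 = 15.
180 rows / 15 = every 12 rows.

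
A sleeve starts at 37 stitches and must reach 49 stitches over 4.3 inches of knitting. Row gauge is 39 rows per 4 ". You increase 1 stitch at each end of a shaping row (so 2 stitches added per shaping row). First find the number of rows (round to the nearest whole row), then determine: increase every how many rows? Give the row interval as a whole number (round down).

Rows = 4.3 × 9.75 = 41.9 → 42 rows.
Stitches to add: 12 → 6 shaping rows (at 2 st each).
42 / 6 = 7.00 → every 7 rows.

Increase every 7th row.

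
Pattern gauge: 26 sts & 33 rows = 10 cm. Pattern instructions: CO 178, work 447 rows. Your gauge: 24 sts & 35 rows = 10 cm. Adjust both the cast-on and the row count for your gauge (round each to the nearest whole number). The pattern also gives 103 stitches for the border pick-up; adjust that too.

Cast on 164 stitches; work 474 rows; border pick-up 95 stitches.

Stitches: 178 × 24/26 = 164.31 → 164.
Rows: 447 × 35/33 = 474.09 → 474.
border pick-up: 103 × 24/26 = 95.08 → 95.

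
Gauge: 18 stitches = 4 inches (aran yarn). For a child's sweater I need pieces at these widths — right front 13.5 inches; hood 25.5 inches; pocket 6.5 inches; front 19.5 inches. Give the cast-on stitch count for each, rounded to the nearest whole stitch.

Rate = 18/4 = 4.5 sts per in.
right front: 13.5 × 4.5 = 60.75 → 61.
hood: 25.5 × 4.5 = 114.75 → 115.
pocket: 6.5 × 4.5 = 29.25 → 29.
front: 19.5 × 4.5 = 87.75 → 88.

right front 61; hood 115; pocket 29; front 88.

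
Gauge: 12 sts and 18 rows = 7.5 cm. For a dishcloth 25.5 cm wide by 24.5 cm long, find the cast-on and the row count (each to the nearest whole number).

Cast on 41 stitches and work 59 rows.

Stitch gauge = 12/7.5 = 1.6 sts/cm; 25.5 × 1.6 = 40.80 → 41 sts.
Row gauge = 18/7.5 = 2.4 rows/cm; 24.5 × 2.4 = 58.80 → 59 rows.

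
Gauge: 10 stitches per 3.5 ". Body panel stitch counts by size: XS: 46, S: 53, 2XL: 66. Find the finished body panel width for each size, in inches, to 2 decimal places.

10/3.5 = 2.857 sts per in.
XS: 46 / 2.857 = 16.100 → 16.10 in.
S: 53 / 2.857 = 18.550 → 18.55 in.
2XL: 66 / 2.857 = 23.100 → 23.10 in.

XS 16.10 inches; S 18.55 inches; 2XL 23.10 inches.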